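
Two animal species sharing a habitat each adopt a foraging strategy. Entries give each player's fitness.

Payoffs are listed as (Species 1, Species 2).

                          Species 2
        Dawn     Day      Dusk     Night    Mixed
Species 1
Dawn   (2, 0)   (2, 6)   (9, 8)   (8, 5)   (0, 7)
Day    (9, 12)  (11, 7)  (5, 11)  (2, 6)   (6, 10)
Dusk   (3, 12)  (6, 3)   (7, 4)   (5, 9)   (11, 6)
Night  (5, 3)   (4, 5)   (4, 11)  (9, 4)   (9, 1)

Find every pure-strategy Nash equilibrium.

The pure Nash equilibria are (Dawn, Dusk), (Day, Dawn).

Check each profile: it is a Nash equilibrium iff no player can strictly gain by switching unilaterally.
(Dawn, Dawn): Species 1 can switch to Day (2 → 9). Not NE.
(Dawn, Day): Species 1 can switch to Day (2 → 11). Not NE.
(Dawn, Dusk): Species 1 gets 9, best alternative 7; Species 2 gets 8, best alternative 7. No profitable deviation — NE.
(Dawn, Night): Species 1 can switch to Night (8 → 9). Not NE.
(Dawn, Mixed): Species 1 can switch to Day (0 → 6). Not NE.
(Day, Dawn): Species 1 gets 9, best alternative 5; Species 2 gets 12, best alternative 11. No profitable deviation — NE.
(Day, Day): Species 2 can switch to Dawn (7 → 12). Not NE.
(Day, Dusk): Species 1 can switch to Dawn (5 → 9). Not NE.
(Day, Night): Species 1 can switch to Dawn (2 → 8). Not NE.
(Day, Mixed): Species 1 can switch to Dusk (6 → 11). Not NE.
(Dusk, Dawn): Species 1 can switch to Day (3 → 9). Not NE.
(Dusk, Day): Species 1 can switch to Day (6 → 11). Not NE.
(The remaining 8 profiles each have a profitable deviation by the same check.)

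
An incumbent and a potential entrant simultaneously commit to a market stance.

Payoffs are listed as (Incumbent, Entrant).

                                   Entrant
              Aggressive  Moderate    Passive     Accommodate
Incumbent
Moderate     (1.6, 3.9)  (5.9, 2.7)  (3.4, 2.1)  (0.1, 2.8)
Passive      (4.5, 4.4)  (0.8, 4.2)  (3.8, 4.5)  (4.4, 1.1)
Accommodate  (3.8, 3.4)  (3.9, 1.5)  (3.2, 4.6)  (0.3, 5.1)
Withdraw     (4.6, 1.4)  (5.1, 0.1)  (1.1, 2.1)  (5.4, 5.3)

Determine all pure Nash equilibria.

(Passive, Passive) and (Withdraw, Accommodate)

For each strategy profile, look for a profitable unilateral deviation.
(Moderate, Aggressive): Incumbent can switch to Passive (1.6 → 4.5). Not NE.
(Moderate, Moderate): Entrant can switch to Aggressive (2.7 → 3.9). Not NE.
(Moderate, Passive): Incumbent can switch to Passive (3.4 → 3.8). Not NE.
(Moderate, Accommodate): Incumbent can switch to Passive (0.1 → 4.4). Not NE.
(Passive, Aggressive): Incumbent can switch to Withdraw (4.5 → 4.6). Not NE.
(Passive, Moderate): Incumbent can switch to Moderate (0.8 → 5.9). Not NE.
(Passive, Passive): Incumbent gets 3.8, best alternative 3.4; Entrant gets 4.5, best alternative 4.4. No profitable deviation — NE.
(Passive, Accommodate): Incumbent can switch to Withdraw (4.4 → 5.4). Not NE.
(Accommodate, Aggressive): Incumbent can switch to Passive (3.8 → 4.5). Not NE.
(Accommodate, Moderate): Incumbent can switch to Moderate (3.9 → 5.9). Not NE.
(Accommodate, Passive): Incumbent can switch to Moderate (3.2 → 3.4). Not NE.
(Withdraw, Accommodate): Incumbent gets 5.4, best alternative 4.4; Entrant gets 5.3, best alternative 2.1. No profitable deviation — NE.
(The remaining 4 profiles each have a profitable deviation by the same check.)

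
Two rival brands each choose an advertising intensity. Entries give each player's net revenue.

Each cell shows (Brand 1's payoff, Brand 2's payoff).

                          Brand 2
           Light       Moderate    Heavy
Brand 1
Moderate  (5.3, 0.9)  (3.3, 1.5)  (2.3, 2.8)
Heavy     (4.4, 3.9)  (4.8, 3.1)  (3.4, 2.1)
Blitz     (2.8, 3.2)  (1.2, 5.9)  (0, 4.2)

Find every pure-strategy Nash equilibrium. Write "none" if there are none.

none

Brand 1 against Light: payoffs 5.3, 4.4, 2.8 → best response Moderate.
Brand 1 against Moderate: payoffs 3.3, 4.8, 1.2 → best response Heavy.
Brand 1 against Heavy: payoffs 2.3, 3.4, 0 → best response Heavy.
Brand 2 against Moderate: payoffs 0.9, 1.5, 2.8 → best response Heavy.
Brand 2 against Heavy: payoffs 3.9, 3.1, 2.1 → best response Light.
Brand 2 against Blitz: payoffs 3.2, 5.9, 4.2 → best response Moderate.
No profile is a mutual best response for all players.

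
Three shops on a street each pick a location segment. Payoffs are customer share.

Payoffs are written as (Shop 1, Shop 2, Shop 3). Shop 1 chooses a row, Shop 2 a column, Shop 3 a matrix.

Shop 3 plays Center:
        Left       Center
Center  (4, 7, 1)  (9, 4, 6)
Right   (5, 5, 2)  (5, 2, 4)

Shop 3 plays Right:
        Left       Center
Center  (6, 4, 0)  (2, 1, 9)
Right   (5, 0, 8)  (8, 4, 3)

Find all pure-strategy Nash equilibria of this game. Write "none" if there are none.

There is no pure-strategy Nash equilibrium.

Mark each player's best response to every combination of opponents' strategies; a profile where every player is best-responding is a pure Nash equilibrium.
Shop 1 against (Left, Center): payoffs 4, 5 → best response Right.
Shop 1 against (Left, Right): payoffs 6, 5 → best response Center.
Shop 1 against (Center, Center): payoffs 9, 5 → best response Center.
Shop 1 against (Center, Right): payoffs 2, 8 → best response Right.
Shop 2 against (Center, Center): payoffs 7, 4 → best response Left.
Shop 2 against (Center, Right): payoffs 4, 1 → best response Left.
Shop 2 against (Right, Center): payoffs 5, 2 → best response Left.
Shop 2 against (Right, Right): payoffs 0, 4 → best response Center.
Shop 3 against (Center, Left): payoffs 1, 0 → best response Center.
Shop 3 against (Center, Center): payoffs 6, 9 → best response Right.
Shop 3 against (Right, Left): payoffs 2, 8 → best response Right.
Shop 3 against (Right, Center): payoffs 4, 3 → best response Center.
No profile is a mutual best response for all players.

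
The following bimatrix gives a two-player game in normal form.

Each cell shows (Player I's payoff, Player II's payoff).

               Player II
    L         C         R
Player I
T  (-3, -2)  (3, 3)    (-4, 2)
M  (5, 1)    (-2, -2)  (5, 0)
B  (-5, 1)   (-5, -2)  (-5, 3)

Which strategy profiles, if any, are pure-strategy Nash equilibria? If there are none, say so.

(T, L): Player I can switch to M (-3 → 5). Not NE.
(T, C): Player I gets 3, best alternative -2; Player II gets 3, best alternative 2. No profitable deviation — NE.
(T, R): Player I can switch to M (-4 → 5). Not NE.
(M, L): Player I gets 5, best alternative -3; Player II gets 1, best alternative 0. No profitable deviation — NE.
(M, C): Player I can switch to T (-2 → 3). Not NE.
(M, R): Player II can switch to L (0 → 1). Not NE.
(B, L): Player I can switch to T (-5 → -3). Not NE.
(B, C): Player I can switch to T (-5 → 3). Not NE.
(The remaining 1 profile has a profitable deviation by the same check.)

The pure Nash equilibria are (T, C); (M, L).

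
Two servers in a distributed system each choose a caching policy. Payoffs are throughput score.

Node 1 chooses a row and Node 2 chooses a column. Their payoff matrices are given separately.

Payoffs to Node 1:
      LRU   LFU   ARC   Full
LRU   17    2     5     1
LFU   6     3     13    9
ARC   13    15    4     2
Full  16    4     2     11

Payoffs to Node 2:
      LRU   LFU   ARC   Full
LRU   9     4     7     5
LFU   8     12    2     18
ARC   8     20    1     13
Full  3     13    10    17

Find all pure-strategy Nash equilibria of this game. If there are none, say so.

Node 1 against LRU: payoffs 17, 6, 13, 16 → best response LRU.
Node 1 against LFU: payoffs 2, 3, 15, 4 → best response ARC.
Node 1 against ARC: payoffs 5, 13, 4, 2 → best response LFU.
Node 1 against Full: payoffs 1, 9, 2, 11 → best response Full.
Node 2 against LRU: payoffs 9, 4, 7, 5 → best response LRU.
Node 2 against LFU: payoffs 8, 12, 2, 18 → best response Full.
Node 2 against ARC: payoffs 8, 20, 1, 13 → best response LFU.
Node 2 against Full: payoffs 3, 13, 10, 17 → best response Full.
Mutual best responses: (LRU, LRU); (ARC, LFU); (Full, Full).

Pure-strategy Nash equilibria: (LRU, LRU), (ARC, LFU), (Full, Full)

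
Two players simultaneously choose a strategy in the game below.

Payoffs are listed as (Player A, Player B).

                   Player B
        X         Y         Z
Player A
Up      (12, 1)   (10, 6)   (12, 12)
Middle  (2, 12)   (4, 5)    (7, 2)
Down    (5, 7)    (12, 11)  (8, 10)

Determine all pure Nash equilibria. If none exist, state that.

Player A against X: payoffs 12, 2, 5 → best response Up.
Player A against Y: payoffs 10, 4, 12 → best response Down.
Player A against Z: payoffs 12, 7, 8 → best response Up.
Player B against Up: payoffs 1, 6, 12 → best response Z.
Player B against Middle: payoffs 12, 5, 2 → best response X.
Player B against Down: payoffs 7, 11, 10 → best response Y.
Mutual best responses: (Up, Z); (Down, Y).

Pure-strategy Nash equilibria: (Up, Z); (Down, Y)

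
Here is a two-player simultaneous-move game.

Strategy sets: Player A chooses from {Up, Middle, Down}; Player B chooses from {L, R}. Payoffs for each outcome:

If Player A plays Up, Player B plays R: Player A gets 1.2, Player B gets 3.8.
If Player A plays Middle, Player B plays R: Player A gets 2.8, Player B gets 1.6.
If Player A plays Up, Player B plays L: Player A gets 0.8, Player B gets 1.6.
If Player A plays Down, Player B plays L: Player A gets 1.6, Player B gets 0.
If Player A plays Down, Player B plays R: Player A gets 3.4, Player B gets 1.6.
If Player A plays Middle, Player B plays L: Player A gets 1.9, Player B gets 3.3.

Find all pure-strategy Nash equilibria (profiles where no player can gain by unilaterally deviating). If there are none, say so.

(Up, L): Player A can switch to Middle (0.8 → 1.9). Not NE.
(Up, R): Player A can switch to Middle (1.2 → 2.8). Not NE.
(Middle, L): Player A gets 1.9, best alternative 1.6; Player B gets 3.3, best alternative 1.6. No profitable deviation — NE.
(Middle, R): Player A can switch to Down (2.8 → 3.4). Not NE.
(Down, L): Player A can switch to Middle (1.6 → 1.9). Not NE.
(Down, R): Player A gets 3.4, best alternative 2.8; Player B gets 1.6, best alternative 0. No profitable deviation — NE.

(Middle, L); (Down, R)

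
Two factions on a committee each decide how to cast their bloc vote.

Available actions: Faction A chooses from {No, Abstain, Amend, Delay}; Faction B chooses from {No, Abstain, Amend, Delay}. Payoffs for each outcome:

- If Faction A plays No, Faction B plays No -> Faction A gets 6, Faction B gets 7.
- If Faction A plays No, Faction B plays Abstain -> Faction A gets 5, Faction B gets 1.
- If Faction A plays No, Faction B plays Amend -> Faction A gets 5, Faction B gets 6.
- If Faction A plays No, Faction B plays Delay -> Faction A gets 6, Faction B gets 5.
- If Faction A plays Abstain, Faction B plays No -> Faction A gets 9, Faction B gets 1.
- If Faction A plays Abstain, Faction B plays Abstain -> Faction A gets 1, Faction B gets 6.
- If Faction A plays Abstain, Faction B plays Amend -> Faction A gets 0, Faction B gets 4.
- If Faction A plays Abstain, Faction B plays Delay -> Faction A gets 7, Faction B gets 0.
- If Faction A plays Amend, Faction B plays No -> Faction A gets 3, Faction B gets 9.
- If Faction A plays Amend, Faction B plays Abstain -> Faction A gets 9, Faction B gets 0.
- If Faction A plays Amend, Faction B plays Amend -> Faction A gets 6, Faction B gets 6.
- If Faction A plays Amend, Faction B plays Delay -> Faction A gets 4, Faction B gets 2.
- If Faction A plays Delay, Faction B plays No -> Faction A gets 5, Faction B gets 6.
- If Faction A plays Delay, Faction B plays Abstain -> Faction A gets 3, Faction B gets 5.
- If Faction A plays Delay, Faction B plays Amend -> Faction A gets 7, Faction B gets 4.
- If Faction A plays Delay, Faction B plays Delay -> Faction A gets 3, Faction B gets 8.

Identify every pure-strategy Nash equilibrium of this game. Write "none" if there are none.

For each strategy profile, look for a profitable unilateral deviation.
(No, No): Faction A can switch to Abstain (6 → 9). Not NE.
(No, Abstain): Faction A can switch to Amend (5 → 9). Not NE.
(No, Amend): Faction A can switch to Amend (5 → 6). Not NE.
(No, Delay): Faction A can switch to Abstain (6 → 7). Not NE.
(Abstain, No): Faction B can switch to Abstain (1 → 6). Not NE.
(Abstain, Abstain): Faction A can switch to No (1 → 5). Not NE.
(The remaining 10 profiles each have a profitable deviation by the same check.)

This game has no pure Nash equilibrium.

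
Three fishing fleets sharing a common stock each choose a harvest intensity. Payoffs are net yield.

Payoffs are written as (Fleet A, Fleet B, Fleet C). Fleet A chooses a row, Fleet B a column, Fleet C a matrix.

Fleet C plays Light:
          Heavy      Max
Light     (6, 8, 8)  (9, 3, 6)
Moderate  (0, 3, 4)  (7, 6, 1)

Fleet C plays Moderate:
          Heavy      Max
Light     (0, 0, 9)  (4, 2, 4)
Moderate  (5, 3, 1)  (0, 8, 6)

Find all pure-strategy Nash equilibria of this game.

There is no pure-strategy Nash equilibrium.

For each strategy profile, look for a profitable unilateral deviation.
(Light, Heavy, Light): Fleet C can switch to Moderate (8 → 9). Not NE.
(Light, Heavy, Moderate): Fleet A can switch to Moderate (0 → 5). Not NE.
(Light, Max, Light): Fleet B can switch to Heavy (3 → 8). Not NE.
(Light, Max, Moderate): Fleet C can switch to Light (4 → 6). Not NE.
(Moderate, Heavy, Light): Fleet A can switch to Light (0 → 6). Not NE.
(Moderate, Heavy, Moderate): Fleet B can switch to Max (3 → 8). Not NE.
(Moderate, Max, Light): Fleet A can switch to Light (7 → 9). Not NE.
(Moderate, Max, Moderate): Fleet A can switch to Light (0 → 4). Not NE.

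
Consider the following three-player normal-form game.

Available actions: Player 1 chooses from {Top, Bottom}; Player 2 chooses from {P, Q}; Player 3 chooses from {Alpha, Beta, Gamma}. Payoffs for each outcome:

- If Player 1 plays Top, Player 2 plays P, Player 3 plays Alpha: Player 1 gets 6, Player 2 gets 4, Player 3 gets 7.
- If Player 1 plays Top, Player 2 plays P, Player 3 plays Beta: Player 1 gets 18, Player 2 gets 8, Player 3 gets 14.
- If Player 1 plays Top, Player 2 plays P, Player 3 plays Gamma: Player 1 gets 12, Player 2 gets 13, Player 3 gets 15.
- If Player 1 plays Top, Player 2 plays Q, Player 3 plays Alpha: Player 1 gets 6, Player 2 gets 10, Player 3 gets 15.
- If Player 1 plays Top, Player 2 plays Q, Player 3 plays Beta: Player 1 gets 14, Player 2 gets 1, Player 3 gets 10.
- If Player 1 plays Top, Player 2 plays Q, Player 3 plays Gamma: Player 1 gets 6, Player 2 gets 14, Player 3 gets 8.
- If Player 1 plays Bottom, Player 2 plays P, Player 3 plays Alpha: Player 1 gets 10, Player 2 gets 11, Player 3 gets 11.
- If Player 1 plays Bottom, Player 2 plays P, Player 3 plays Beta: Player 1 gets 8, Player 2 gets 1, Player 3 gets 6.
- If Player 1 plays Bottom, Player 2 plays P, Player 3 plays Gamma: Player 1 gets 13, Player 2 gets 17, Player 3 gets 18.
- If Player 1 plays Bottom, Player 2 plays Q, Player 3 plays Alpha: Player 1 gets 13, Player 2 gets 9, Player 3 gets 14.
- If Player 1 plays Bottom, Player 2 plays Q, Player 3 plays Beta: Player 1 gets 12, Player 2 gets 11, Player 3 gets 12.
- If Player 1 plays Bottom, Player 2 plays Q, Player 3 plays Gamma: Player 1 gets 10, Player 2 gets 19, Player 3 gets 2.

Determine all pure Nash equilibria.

none

Mark each player's best response to every combination of opponents' strategies; a profile where every player is best-responding is a pure Nash equilibrium.
Player 1 against (P, Alpha): payoffs 6, 10 → best response Bottom.
Player 1 against (P, Beta): payoffs 18, 8 → best response Top.
Player 1 against (P, Gamma): payoffs 12, 13 → best response Bottom.
Player 1 against (Q, Alpha): payoffs 6, 13 → best response Bottom.
Player 1 against (Q, Beta): payoffs 14, 12 → best response Top.
Player 1 against (Q, Gamma): payoffs 6, 10 → best response Bottom.
Player 2 against (Top, Alpha): payoffs 4, 10 → best response Q.
Player 2 against (Top, Beta): payoffs 8, 1 → best response P.
Player 2 against (Top, Gamma): payoffs 13, 14 → best response Q.
Player 2 against (Bottom, Alpha): payoffs 11, 9 → best response P.
Player 2 against (Bottom, Beta): payoffs 1, 11 → best response Q.
Player 2 against (Bottom, Gamma): payoffs 17, 19 → best response Q.
Player 3 against (Top, P): payoffs 7, 14, 15 → best response Gamma.
Player 3 against (Top, Q): payoffs 15, 10, 8 → best response Alpha.
Player 3 against (Bottom, P): payoffs 11, 6, 18 → best response Gamma.
Player 3 against (Bottom, Q): payoffs 14, 12, 2 → best response Alpha.
No profile is a mutual best response for all players.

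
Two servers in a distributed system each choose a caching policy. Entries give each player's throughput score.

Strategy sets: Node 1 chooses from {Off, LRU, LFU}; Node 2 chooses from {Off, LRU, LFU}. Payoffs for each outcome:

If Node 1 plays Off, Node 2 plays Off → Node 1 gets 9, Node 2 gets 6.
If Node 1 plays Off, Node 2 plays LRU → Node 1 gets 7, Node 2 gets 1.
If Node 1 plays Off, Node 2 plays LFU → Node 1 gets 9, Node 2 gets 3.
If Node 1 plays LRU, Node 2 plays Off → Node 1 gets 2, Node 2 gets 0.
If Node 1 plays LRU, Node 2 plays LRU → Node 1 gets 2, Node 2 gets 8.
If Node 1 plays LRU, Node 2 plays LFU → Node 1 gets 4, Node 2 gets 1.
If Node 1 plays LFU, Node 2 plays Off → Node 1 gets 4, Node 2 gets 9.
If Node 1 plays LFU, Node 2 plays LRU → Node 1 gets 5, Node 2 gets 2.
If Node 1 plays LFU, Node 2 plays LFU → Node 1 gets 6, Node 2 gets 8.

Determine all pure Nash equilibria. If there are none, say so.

(Off, Off): Node 1 gets 9, best alternative 4; Node 2 gets 6, best alternative 3. No profitable deviation — NE.
(Off, LRU): Node 2 can switch to Off (1 → 6). Not NE.
(Off, LFU): Node 2 can switch to Off (3 → 6). Not NE.
(LRU, Off): Node 1 can switch to Off (2 → 9). Not NE.
(LRU, LRU): Node 1 can switch to Off (2 → 7). Not NE.
(LRU, LFU): Node 1 can switch to Off (4 → 9). Not NE.
(LFU, Off): Node 1 can switch to Off (4 → 9). Not NE.
(The remaining 2 profiles each have a profitable deviation by the same check.)

Pure NE: (Off, Off)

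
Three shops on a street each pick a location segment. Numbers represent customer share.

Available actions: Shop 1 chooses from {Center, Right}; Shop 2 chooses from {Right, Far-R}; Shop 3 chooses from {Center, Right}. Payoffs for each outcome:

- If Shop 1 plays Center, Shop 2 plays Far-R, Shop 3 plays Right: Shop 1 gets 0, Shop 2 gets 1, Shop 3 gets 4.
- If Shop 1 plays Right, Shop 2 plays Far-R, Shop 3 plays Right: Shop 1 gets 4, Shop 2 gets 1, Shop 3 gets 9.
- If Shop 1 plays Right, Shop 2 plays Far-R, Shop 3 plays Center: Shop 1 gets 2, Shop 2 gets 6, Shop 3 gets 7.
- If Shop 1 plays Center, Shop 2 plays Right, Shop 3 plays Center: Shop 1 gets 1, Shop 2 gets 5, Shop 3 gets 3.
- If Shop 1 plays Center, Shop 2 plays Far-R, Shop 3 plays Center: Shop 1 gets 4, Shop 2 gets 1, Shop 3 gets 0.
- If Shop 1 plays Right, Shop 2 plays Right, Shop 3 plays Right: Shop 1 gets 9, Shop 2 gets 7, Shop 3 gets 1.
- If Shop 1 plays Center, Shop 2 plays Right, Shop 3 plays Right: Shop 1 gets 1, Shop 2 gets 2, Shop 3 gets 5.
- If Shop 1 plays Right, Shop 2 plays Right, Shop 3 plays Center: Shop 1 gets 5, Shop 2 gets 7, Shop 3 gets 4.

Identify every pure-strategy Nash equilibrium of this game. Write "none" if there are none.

Pure NE: (Right, Right, Center)

Shop 1 against (Right, Center): payoffs 1, 5 → best response Right.
Shop 1 against (Right, Right): payoffs 1, 9 → best response Right.
Shop 1 against (Far-R, Center): payoffs 4, 2 → best response Center.
Shop 1 against (Far-R, Right): payoffs 0, 4 → best response Right.
Shop 2 against (Center, Center): payoffs 5, 1 → best response Right.
Shop 2 against (Center, Right): payoffs 2, 1 → best response Right.
Shop 2 against (Right, Center): payoffs 7, 6 → best response Right.
Shop 2 against (Right, Right): payoffs 7, 1 → best response Right.
Shop 3 against (Center, Right): payoffs 3, 5 → best response Right.
Shop 3 against (Center, Far-R): payoffs 0, 4 → best response Right.
Shop 3 against (Right, Right): payoffs 4, 1 → best response Center.
Shop 3 against (Right, Far-R): payoffs 7, 9 → best response Right.
Mutual best responses: (Right, Right, Center).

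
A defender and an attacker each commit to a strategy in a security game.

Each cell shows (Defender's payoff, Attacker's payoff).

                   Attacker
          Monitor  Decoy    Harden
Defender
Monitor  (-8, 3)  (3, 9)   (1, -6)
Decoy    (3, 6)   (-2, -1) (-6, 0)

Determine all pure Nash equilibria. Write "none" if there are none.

Defender against Monitor: payoffs -8, 3 → best response Decoy.
Defender against Decoy: payoffs 3, -2 → best response Monitor.
Defender against Harden: payoffs 1, -6 → best response Monitor.
Attacker against Monitor: payoffs 3, 9, -6 → best response Decoy.
Attacker against Decoy: payoffs 6, -1, 0 → best response Monitor.
Mutual best responses: (Monitor, Decoy); (Decoy, Monitor).

The pure Nash equilibria are (Monitor, Decoy); (Decoy, Monitor).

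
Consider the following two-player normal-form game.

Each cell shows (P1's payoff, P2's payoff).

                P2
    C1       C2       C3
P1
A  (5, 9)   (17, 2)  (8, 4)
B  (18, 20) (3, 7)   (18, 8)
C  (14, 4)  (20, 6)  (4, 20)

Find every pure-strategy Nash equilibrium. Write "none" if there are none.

Pure NE: (B, C1)

(A, C1): P1 can switch to B (5 → 18). Not NE.
(A, C2): P1 can switch to C (17 → 20). Not NE.
(A, C3): P1 can switch to B (8 → 18). Not NE.
(B, C1): P1 gets 18, best alternative 14; P2 gets 20, best alternative 8. No profitable deviation — NE.
(B, C2): P1 can switch to A (3 → 17). Not NE.
(B, C3): P2 can switch to C1 (8 → 20). Not NE.
(C, C1): P1 can switch to B (14 → 18). Not NE.
(C, C2): P2 can switch to C3 (6 → 20). Not NE.
(C, C3): P1 can switch to A (4 → 8). Not NE.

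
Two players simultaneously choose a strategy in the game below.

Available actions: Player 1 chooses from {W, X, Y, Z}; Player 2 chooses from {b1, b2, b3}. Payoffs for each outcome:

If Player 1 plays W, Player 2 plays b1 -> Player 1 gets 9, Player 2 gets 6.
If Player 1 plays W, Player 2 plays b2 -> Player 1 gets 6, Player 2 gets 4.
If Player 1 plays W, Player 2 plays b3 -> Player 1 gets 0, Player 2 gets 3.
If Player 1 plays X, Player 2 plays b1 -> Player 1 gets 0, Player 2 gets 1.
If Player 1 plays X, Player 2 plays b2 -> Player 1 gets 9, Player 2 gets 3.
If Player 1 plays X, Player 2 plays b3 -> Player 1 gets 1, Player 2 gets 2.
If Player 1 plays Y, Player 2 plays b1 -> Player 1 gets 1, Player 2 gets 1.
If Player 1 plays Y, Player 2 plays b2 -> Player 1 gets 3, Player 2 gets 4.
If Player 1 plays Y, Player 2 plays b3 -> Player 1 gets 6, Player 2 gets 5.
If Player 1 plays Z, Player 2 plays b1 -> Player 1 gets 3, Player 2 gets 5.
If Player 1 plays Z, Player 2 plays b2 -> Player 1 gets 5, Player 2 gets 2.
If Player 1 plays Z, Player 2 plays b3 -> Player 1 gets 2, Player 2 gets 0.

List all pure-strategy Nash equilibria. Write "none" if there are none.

For each player, find the best response to each opponent profile; mutual best responses are the pure NE.
Player 1 against b1: payoffs 9, 0, 1, 3 → best response W.
Player 1 against b2: payoffs 6, 9, 3, 5 → best response X.
Player 1 against b3: payoffs 0, 1, 6, 2 → best response Y.
Player 2 against W: payoffs 6, 4, 3 → best response b1.
Player 2 against X: payoffs 1, 3, 2 → best response b2.
Player 2 against Y: payoffs 1, 4, 5 → best response b3.
Player 2 against Z: payoffs 5, 2, 0 → best response b1.
Mutual best responses: (W, b1); (X, b2); (Y, b3).

The pure Nash equilibria are (W, b1), (X, b2), (Y, b3).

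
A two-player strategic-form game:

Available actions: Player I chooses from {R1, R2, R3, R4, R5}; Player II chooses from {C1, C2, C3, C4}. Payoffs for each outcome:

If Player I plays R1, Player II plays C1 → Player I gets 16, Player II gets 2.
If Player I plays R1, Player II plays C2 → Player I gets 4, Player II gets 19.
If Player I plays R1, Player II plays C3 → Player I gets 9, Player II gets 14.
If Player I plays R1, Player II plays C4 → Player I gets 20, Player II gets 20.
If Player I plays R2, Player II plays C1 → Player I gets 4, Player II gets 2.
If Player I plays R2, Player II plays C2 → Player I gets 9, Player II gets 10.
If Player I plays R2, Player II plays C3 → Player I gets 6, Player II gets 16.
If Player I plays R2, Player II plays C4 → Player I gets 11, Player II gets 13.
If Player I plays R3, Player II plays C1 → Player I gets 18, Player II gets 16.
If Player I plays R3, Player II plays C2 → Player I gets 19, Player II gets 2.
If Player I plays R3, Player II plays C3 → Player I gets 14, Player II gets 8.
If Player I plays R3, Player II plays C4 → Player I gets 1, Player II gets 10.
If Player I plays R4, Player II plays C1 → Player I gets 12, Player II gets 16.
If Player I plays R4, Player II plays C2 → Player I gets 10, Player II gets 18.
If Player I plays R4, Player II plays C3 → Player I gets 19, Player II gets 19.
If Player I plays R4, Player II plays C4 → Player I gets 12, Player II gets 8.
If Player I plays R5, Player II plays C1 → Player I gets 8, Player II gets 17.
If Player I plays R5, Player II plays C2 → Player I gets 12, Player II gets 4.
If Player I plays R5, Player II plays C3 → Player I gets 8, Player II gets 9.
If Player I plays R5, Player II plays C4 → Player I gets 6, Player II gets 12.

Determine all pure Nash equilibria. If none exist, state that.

Pure-strategy Nash equilibria: (R1, C4); (R3, C1); (R4, C3)

Mark each player's best response to every combination of opponents' strategies; a profile where every player is best-responding is a pure Nash equilibrium.
Player I against C1: payoffs 16, 4, 18, 12, 8 → best response R3.
Player I against C2: payoffs 4, 9, 19, 10, 12 → best response R3.
Player I against C3: payoffs 9, 6, 14, 19, 8 → best response R4.
Player I against C4: payoffs 20, 11, 1, 12, 6 → best response R1.
Player II against R1: payoffs 2, 19, 14, 20 → best response C4.
Player II against R2: payoffs 2, 10, 16, 13 → best response C3.
Player II against R3: payoffs 16, 2, 8, 10 → best response C1.
Player II against R4: payoffs 16, 18, 19, 8 → best response C3.
Player II against R5: payoffs 17, 4, 9, 12 → best response C1.
Mutual best responses: (R1, C4); (R3, C1); (R4, C3).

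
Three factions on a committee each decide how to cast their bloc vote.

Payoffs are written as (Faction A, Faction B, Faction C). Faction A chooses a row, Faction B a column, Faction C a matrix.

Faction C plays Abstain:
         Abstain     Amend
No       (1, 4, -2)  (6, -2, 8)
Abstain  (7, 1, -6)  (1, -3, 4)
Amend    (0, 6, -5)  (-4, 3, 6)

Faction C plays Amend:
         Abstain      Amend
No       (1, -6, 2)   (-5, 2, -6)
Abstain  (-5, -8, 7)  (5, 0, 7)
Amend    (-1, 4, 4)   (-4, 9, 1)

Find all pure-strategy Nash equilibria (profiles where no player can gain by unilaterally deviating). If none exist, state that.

Faction A against (Abstain, Abstain): payoffs 1, 7, 0 → best response Abstain.
Faction A against (Abstain, Amend): payoffs 1, -5, -1 → best response No.
Faction A against (Amend, Abstain): payoffs 6, 1, -4 → best response No.
Faction A against (Amend, Amend): payoffs -5, 5, -4 → best response Abstain.
Faction B against (No, Abstain): payoffs 4, -2 → best response Abstain.
Faction B against (No, Amend): payoffs -6, 2 → best response Amend.
Faction B against (Abstain, Abstain): payoffs 1, -3 → best response Abstain.
Faction B against (Abstain, Amend): payoffs -8, 0 → best response Amend.
Faction B against (Amend, Abstain): payoffs 6, 3 → best response Abstain.
Faction B against (Amend, Amend): payoffs 4, 9 → best response Amend.
Faction C against (No, Abstain): payoffs -2, 2 → best response Amend.
Faction C against (No, Amend): payoffs 8, -6 → best response Abstain.
Faction C against (Abstain, Abstain): payoffs -6, 7 → best response Amend.
Faction C against (Abstain, Amend): payoffs 4, 7 → best response Amend.
Faction C against (Amend, Abstain): payoffs -5, 4 → best response Amend.
Faction C against (Amend, Amend): payoffs 6, 1 → best response Abstain.
Mutual best responses: (Abstain, Amend, Amend).

(Abstain, Amend, Amend)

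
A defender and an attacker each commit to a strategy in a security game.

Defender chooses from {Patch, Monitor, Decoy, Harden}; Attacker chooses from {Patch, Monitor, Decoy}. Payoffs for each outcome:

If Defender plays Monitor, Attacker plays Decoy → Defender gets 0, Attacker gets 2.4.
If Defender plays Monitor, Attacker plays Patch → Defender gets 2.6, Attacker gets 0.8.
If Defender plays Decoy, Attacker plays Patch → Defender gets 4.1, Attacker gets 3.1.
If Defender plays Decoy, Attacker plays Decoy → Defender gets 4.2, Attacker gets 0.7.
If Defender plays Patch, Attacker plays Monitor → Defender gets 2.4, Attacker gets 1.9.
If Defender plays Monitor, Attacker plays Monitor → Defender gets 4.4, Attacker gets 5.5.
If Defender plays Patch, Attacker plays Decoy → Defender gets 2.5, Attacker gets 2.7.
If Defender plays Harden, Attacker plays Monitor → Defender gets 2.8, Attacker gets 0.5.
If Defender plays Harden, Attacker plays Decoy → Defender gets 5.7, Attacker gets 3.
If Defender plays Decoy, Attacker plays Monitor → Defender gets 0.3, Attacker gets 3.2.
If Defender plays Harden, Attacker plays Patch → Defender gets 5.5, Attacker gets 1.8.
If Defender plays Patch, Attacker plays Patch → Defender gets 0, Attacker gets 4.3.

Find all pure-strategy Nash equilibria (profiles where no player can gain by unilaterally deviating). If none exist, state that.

Defender against Patch: payoffs 0, 2.6, 4.1, 5.5 → best response Harden.
Defender against Monitor: payoffs 2.4, 4.4, 0.3, 2.8 → best response Monitor.
Defender against Decoy: payoffs 2.5, 0, 4.2, 5.7 → best response Harden.
Attacker against Patch: payoffs 4.3, 1.9, 2.7 → best response Patch.
Attacker against Monitor: payoffs 0.8, 5.5, 2.4 → best response Monitor.
Attacker against Decoy: payoffs 3.1, 3.2, 0.7 → best response Monitor.
Attacker against Harden: payoffs 1.8, 0.5, 3 → best response Decoy.
Mutual best responses: (Monitor, Monitor); (Harden, Decoy).

Pure-strategy Nash equilibria: (Monitor, Monitor) and (Harden, Decoy)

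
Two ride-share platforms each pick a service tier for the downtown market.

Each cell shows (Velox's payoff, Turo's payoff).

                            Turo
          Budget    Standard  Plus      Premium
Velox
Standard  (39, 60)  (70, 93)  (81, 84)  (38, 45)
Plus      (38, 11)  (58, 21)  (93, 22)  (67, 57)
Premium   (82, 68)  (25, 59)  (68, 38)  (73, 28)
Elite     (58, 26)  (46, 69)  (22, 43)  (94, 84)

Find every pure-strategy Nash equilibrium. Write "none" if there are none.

Mark each player's best response to every combination of opponents' strategies; a profile where every player is best-responding is a pure Nash equilibrium.
Velox against Budget: payoffs 39, 38, 82, 58 → best response Premium.
Velox against Standard: payoffs 70, 58, 25, 46 → best response Standard.
Velox against Plus: payoffs 81, 93, 68, 22 → best response Plus.
Velox against Premium: payoffs 38, 67, 73, 94 → best response Elite.
Turo against Standard: payoffs 60, 93, 84, 45 → best response Standard.
Turo against Plus: payoffs 11, 21, 22, 57 → best response Premium.
Turo against Premium: payoffs 68, 59, 38, 28 → best response Budget.
Turo against Elite: payoffs 26, 69, 43, 84 → best response Premium.
Mutual best responses: (Standard, Standard); (Premium, Budget); (Elite, Premium).

Pure-strategy Nash equilibria: (Standard, Standard); (Premium, Budget); (Elite, Premium)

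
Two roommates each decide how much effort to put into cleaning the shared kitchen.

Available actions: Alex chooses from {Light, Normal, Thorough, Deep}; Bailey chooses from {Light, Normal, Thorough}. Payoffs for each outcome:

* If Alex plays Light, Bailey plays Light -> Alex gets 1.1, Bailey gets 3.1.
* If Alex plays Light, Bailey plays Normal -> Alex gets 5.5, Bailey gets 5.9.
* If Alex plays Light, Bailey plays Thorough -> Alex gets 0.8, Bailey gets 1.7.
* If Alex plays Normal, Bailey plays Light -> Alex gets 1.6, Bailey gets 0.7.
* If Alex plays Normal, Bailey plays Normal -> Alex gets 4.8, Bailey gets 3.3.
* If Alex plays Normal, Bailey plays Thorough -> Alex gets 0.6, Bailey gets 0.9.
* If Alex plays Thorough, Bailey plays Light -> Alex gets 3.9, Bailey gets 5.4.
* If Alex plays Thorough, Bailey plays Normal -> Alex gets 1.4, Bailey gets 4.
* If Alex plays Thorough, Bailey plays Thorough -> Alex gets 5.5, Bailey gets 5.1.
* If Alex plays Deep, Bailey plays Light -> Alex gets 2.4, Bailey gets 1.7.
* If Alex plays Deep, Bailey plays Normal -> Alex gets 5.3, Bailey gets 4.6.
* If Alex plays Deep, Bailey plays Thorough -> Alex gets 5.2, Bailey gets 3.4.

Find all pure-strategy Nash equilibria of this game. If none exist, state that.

Mark each player's best response to every combination of opponents' strategies; a profile where every player is best-responding is a pure Nash equilibrium.
Alex against Light: payoffs 1.1, 1.6, 3.9, 2.4 → best response Thorough.
Alex against Normal: payoffs 5.5, 4.8, 1.4, 5.3 → best response Light.
Alex against Thorough: payoffs 0.8, 0.6, 5.5, 5.2 → best response Thorough.
Bailey against Light: payoffs 3.1, 5.9, 1.7 → best response Normal.
Bailey against Normal: payoffs 0.7, 3.3, 0.9 → best response Normal.
Bailey against Thorough: payoffs 5.4, 4, 5.1 → best response Light.
Bailey against Deep: payoffs 1.7, 4.6, 3.4 → best response Normal.
Mutual best responses: (Light, Normal); (Thorough, Light).

The pure Nash equilibria are (Light, Normal) and (Thorough, Light).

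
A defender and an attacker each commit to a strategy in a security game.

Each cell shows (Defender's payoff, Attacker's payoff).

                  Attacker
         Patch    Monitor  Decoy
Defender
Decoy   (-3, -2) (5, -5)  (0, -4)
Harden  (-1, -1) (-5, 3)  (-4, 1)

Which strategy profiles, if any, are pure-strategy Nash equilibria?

none

For each strategy profile, look for a profitable unilateral deviation.
(Decoy, Patch): Defender can switch to Harden (-3 → -1). Not NE.
(Decoy, Monitor): Attacker can switch to Patch (-5 → -2). Not NE.
(Decoy, Decoy): Attacker can switch to Patch (-4 → -2). Not NE.
(Harden, Patch): Attacker can switch to Monitor (-1 → 3). Not NE.
(Harden, Monitor): Defender can switch to Decoy (-5 → 5). Not NE.
(Harden, Decoy): Defender can switch to Decoy (-4 → 0). Not NE.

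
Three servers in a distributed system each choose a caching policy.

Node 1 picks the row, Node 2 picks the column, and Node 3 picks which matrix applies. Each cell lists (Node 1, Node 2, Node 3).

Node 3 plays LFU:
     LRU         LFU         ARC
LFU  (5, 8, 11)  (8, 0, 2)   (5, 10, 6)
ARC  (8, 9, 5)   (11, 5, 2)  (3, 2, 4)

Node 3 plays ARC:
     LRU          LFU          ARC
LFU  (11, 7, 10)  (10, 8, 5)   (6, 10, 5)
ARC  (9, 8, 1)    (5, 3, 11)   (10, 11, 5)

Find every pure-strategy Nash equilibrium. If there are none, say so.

Node 1 against (LRU, LFU): payoffs 5, 8 → best response ARC.
Node 1 against (LRU, ARC): payoffs 11, 9 → best response LFU.
Node 1 against (LFU, LFU): payoffs 8, 11 → best response ARC.
Node 1 against (LFU, ARC): payoffs 10, 5 → best response LFU.
Node 1 against (ARC, LFU): payoffs 5, 3 → best response LFU.
Node 1 against (ARC, ARC): payoffs 6, 10 → best response ARC.
Node 2 against (LFU, LFU): payoffs 8, 0, 10 → best response ARC.
Node 2 against (LFU, ARC): payoffs 7, 8, 10 → best response ARC.
Node 2 against (ARC, LFU): payoffs 9, 5, 2 → best response LRU.
Node 2 against (ARC, ARC): payoffs 8, 3, 11 → best response ARC.
Node 3 against (LFU, LRU): payoffs 11, 10 → best response LFU.
Node 3 against (LFU, LFU): payoffs 2, 5 → best response ARC.
Node 3 against (LFU, ARC): payoffs 6, 5 → best response LFU.
Node 3 against (ARC, LRU): payoffs 5, 1 → best response LFU.
Node 3 against (ARC, LFU): payoffs 2, 11 → best response ARC.
Node 3 against (ARC, ARC): payoffs 4, 5 → best response ARC.
Mutual best responses: (LFU, ARC, LFU); (ARC, LRU, LFU); (ARC, ARC, ARC).

The pure Nash equilibria are (LFU, ARC, LFU), (ARC, LRU, LFU), (ARC, ARC, ARC).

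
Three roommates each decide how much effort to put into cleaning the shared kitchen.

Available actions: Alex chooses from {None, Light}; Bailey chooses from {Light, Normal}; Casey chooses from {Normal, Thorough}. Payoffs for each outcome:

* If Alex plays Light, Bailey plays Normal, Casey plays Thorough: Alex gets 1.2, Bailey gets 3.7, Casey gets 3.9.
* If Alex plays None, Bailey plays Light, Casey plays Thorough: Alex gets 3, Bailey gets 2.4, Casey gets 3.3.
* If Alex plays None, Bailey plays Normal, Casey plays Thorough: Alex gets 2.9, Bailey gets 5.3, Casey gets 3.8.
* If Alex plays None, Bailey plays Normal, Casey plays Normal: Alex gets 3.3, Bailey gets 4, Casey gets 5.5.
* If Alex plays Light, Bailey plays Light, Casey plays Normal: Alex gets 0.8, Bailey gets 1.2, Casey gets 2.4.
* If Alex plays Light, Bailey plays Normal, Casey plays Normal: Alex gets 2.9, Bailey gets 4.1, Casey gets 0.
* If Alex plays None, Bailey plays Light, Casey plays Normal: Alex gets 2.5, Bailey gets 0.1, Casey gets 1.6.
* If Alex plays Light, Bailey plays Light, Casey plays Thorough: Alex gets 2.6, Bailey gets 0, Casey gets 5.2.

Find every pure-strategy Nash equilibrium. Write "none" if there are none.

(None, Light, Normal): Bailey can switch to Normal (0.1 → 4). Not NE.
(None, Light, Thorough): Bailey can switch to Normal (2.4 → 5.3). Not NE.
(None, Normal, Normal): Alex gets 3.3, best alternative 2.9; Bailey gets 4, best alternative 0.1; Casey gets 5.5, best alternative 3.8. No profitable deviation — NE.
(None, Normal, Thorough): Casey can switch to Normal (3.8 → 5.5). Not NE.
(Light, Light, Normal): Alex can switch to None (0.8 → 2.5). Not NE.
(Light, Light, Thorough): Alex can switch to None (2.6 → 3). Not NE.
(Light, Normal, Normal): Alex can switch to None (2.9 → 3.3). Not NE.
(Light, Normal, Thorough): Alex can switch to None (1.2 → 2.9). Not NE.

Pure NE: (None, Normal, Normal)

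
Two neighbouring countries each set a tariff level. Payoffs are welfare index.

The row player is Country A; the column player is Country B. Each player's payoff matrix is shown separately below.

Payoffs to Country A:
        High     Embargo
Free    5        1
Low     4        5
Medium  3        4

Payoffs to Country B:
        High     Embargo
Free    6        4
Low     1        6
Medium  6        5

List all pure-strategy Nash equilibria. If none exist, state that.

Check each profile: it is a Nash equilibrium iff no player can strictly gain by switching unilaterally.
(Free, High): Country A gets 5, best alternative 4; Country B gets 6, best alternative 4. No profitable deviation — NE.
(Free, Embargo): Country A can switch to Low (1 → 5). Not NE.
(Low, High): Country A can switch to Free (4 → 5). Not NE.
(Low, Embargo): Country A gets 5, best alternative 4; Country B gets 6, best alternative 1. No profitable deviation — NE.
(Medium, High): Country A can switch to Free (3 → 5). Not NE.
(Medium, Embargo): Country A can switch to Low (4 → 5). Not NE.

The pure Nash equilibria are (Free, High), (Low, Embargo).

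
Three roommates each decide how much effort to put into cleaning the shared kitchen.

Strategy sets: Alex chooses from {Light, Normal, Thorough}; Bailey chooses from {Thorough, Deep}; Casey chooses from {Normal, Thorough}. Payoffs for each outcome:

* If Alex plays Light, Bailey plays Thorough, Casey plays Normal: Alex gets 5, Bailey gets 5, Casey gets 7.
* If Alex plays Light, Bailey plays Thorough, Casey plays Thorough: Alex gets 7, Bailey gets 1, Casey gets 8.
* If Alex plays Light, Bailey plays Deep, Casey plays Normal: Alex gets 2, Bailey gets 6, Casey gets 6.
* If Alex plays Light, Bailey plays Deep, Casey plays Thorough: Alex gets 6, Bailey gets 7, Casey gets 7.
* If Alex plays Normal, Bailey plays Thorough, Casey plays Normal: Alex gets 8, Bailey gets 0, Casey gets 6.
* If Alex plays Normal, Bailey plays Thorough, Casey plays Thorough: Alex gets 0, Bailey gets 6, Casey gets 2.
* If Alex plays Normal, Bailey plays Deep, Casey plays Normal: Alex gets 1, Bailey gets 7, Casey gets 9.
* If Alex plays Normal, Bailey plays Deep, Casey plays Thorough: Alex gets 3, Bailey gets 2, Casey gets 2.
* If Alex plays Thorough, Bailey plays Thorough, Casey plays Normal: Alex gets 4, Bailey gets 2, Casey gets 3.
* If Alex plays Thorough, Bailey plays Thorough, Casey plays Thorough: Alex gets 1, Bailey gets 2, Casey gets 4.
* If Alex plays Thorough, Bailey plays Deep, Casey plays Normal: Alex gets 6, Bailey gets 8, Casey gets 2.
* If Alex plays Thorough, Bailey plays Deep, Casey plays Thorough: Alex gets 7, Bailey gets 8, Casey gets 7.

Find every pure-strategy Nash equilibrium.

For each player, find the best response to each opponent profile; mutual best responses are the pure NE.
Alex against (Thorough, Normal): payoffs 5, 8, 4 → best response Normal.
Alex against (Thorough, Thorough): payoffs 7, 0, 1 → best response Light.
Alex against (Deep, Normal): payoffs 2, 1, 6 → best response Thorough.
Alex against (Deep, Thorough): payoffs 6, 3, 7 → best response Thorough.
Bailey against (Light, Normal): payoffs 5, 6 → best response Deep.
Bailey against (Light, Thorough): payoffs 1, 7 → best response Deep.
Bailey against (Normal, Normal): payoffs 0, 7 → best response Deep.
Bailey against (Normal, Thorough): payoffs 6, 2 → best response Thorough.
Bailey against (Thorough, Normal): payoffs 2, 8 → best response Deep.
Bailey against (Thorough, Thorough): payoffs 2, 8 → best response Deep.
Casey against (Light, Thorough): payoffs 7, 8 → best response Thorough.
Casey against (Light, Deep): payoffs 6, 7 → best response Thorough.
Casey against (Normal, Thorough): payoffs 6, 2 → best response Normal.
Casey against (Normal, Deep): payoffs 9, 2 → best response Normal.
Casey against (Thorough, Thorough): payoffs 3, 4 → best response Thorough.
Casey against (Thorough, Deep): payoffs 2, 7 → best response Thorough.
Mutual best responses: (Thorough, Deep, Thorough).

The unique pure-strategy Nash equilibrium is (Thorough, Deep, Thorough).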